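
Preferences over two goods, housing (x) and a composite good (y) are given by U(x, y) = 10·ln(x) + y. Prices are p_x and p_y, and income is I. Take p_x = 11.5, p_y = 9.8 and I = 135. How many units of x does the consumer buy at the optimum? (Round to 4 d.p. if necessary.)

MU_x = 10/x, MU_y = 1. Tangency: 10/x = p_x/p_y.
So x*(p_x,p_y) = 10·p_y/p_x, independent of income; and y* = (I − 10·p_y)/p_y.
At the given prices: x* = 10·9.8/11.5 = 8.5217.

x* = 8.5217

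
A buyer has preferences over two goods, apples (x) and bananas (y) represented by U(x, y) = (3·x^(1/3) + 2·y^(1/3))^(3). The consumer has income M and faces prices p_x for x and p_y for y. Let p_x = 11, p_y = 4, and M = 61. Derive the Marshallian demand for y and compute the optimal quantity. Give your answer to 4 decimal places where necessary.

y* = 7.235

From the CES first-order condition, (3/2)·(y/x)^(2/3) = p_x/p_y.
Solve for the ratio: y/x = [(2/3)·p_x/p_y]^(1.5).
Substitute y = (y/x)·x into the budget: x* = M/(p_x + p_y·(y/x)).
Numerically y/x = 2.482345, so x* = 61/(11 + 4·2.482345) = 2.9146 and y* = 2.482345·2.9146 = 7.235.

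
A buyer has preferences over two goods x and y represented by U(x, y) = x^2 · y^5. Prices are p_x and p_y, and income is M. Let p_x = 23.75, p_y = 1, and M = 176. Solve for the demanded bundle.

x* = 2.1173, y* = 125.7143

The MRS is (2/5)·y/x. Set MRS = p_x/p_y.
So 2·p_y·y = 5·p_x·x; combined with the budget, a share 2/7 of income goes to x.
Demand: x*(p_x,p_y,M) = 2/7·M/p_x and y* = 5/7·M/p_y.
At p_x=23.75, p_y=1, M=176: x* = 2/7·176/23.75 = 2.1173, y* = 125.7143.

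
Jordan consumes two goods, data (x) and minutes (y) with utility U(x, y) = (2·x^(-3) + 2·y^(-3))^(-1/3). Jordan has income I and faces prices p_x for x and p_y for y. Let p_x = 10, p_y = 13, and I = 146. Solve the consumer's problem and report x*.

x* = 6.5841

MRS = MU_x/MU_y = (y/x)^(4). Set equal to p_x/p_y.
Hence y/x = (p_x/p_y)^(1/(4)), i.e. raised to the 0.25 power.
Substitute y = (y/x)·x into the budget: x* = I/(p_x + p_y·(y/x)).
Numerically y/x = 0.936514, so x* = 146/(10 + 13·0.936514) = 6.5841.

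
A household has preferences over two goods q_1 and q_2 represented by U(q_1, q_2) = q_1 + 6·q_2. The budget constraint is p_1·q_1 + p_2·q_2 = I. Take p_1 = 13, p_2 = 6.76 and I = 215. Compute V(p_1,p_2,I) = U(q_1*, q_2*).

Linear utility — the consumer picks whichever good has higher MU/price: 1/13 = 0.0769 vs 6/6.76 = 0.8876.
q_2 gives more utility per dollar, so spend all income on q_2: q_2* = I/p_2, q_1* = 0.
Numerically: q_1* = 0, q_2* = 31.8047.
Utility at the optimum: U(0, 31.8047) = 190.8284.

V = 190.8284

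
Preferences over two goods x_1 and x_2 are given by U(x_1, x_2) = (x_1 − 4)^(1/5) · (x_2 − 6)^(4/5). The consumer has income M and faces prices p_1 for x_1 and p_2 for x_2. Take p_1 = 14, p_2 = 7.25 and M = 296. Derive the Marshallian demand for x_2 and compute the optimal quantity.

x_2* = 27.6828

Let x_1' = x_1−4, x_2' = x_2−6. MRS = (1/4)·x_2'/x_1' = p_1/p_2.
Substituting into the budget: x_1* = 4 + 0.2·(M − 4·p_1 − 6·p_2)/p_1, and x_2* = 6 + 0.8·(…)/p_2.
Discretionary income = 296 − 4·14 − 6·7.25 = 196.5; x_2* = 6 + 0.8·196.5/7.25 = 27.6828.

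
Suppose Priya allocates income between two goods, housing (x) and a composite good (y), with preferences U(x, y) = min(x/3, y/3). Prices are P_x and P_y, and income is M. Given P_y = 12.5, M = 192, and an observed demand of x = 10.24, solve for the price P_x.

P_x = 6.25

Leontief preferences: the optimum is at the kink where x/3 = y/3, i.e. y = x.
Budget: P_x·x + P_y·x = M, so (3·P_x + 3·P_y)·x = 3·M.
Demand: x*(P_x,P_y,M) = 3·M/(3·P_x + 3·P_y), y* = 3·M/(3·P_x + 3·P_y).
Set x* = 10.24 in the demand function and solve for P_x: P_x = 6.25.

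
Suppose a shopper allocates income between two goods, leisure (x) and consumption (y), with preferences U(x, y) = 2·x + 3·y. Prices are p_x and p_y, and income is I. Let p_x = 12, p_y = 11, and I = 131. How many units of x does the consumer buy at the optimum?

x* = 0

Linear utility — the consumer picks whichever good has higher MU/price: 2/12 = 0.1667 vs 3/11 = 0.2727.
y gives more utility per dollar, so spend all income on y: y* = I/p_y, x* = 0.
Numerically: x* = 0, y* = 11.9091.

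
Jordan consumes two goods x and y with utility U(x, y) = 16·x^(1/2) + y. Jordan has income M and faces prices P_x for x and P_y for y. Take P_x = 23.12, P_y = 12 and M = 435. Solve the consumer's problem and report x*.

x* = 17.2412

Thus x* = (8·P_y/P_x)² — independent of M — with the rest of income spent on y.
Plugging in: x* = (8·12/23.12)² = 17.2412.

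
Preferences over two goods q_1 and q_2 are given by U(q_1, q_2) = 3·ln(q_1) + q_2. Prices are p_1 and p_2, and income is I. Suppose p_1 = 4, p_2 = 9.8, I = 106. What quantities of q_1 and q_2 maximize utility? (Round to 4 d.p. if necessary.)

Set MRS = p_1/p_2: (3/q_1)/1 = p_1/p_2.
So q_1*(p_1,p_2) = 3·p_2/p_1, independent of income; and q_2* = (I − 3·p_2)/p_2.
At the given prices: q_1* = 3·9.8/4 = 7.35, and q_2* = 7.8163.

q_1* = 7.35, q_2* = 7.8163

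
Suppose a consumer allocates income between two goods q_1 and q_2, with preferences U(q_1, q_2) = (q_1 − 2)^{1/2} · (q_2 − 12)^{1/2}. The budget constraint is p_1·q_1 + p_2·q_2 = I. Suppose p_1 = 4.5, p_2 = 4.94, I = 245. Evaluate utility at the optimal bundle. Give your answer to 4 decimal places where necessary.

V = 18.7407

Substituting into the budget: q_1* = 2 + 0.5·(I − 2·p_1 − 12·p_2)/p_1, and q_2* = 12 + 0.5·(…)/p_2.
Discretionary income = 245 − 2·4.5 − 12·4.94 = 176.72; q_1* = 2 + 0.5·176.72/4.5 = 21.6356; q_2* = 12 + 0.5·176.72/4.94 = 29.8866.
Utility at the optimum: U(21.6356, 29.8866) = 18.7407.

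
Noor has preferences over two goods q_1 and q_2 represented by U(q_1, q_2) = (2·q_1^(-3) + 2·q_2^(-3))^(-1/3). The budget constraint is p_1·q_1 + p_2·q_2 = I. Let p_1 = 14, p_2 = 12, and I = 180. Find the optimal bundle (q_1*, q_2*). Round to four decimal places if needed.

MRS = MU_q_1/MU_q_2 = (q_2/q_1)^(4). Set equal to p_1/p_2.
Hence q_2/q_1 = (p_1/p_2)^(1/(4)), i.e. raised to the 0.25 power.
With the ratio pinned down, the budget gives q_1* = I/(p_1 + p_2·(q_2/q_1)) and q_2* = (q_2/q_1)·q_1*.
Numerically q_2/q_1 = 1.03929, so q_1* = 180/(14 + 12·1.03929) = 6.7998 and q_2* = 1.03929·6.7998 = 7.0669.

q_1* = 6.7998, q_2* = 7.0669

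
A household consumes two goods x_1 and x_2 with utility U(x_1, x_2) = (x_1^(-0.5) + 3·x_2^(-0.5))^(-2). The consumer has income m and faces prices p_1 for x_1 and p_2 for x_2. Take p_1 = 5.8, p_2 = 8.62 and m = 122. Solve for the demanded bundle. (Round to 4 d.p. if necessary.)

MRS = MU_x_1/MU_x_2 = (1/3)·(x_2/x_1)^(1.5). Set equal to p_1/p_2.
Hence x_2/x_1 = (3·p_1/p_2)^(1/(1.5)), i.e. raised to the 2/3 power.
Substitute x_2 = (x_2/x_1)·x_1 into the budget: x_1* = m/(p_1 + p_2·(x_2/x_1)).
Numerically x_2/x_1 = 1.597207, so x_1* = 122/(5.8 + 8.62·1.597207) = 6.2347 and x_2* = 1.597207·6.2347 = 9.9581.

x_1* = 6.2347, x_2* = 9.9581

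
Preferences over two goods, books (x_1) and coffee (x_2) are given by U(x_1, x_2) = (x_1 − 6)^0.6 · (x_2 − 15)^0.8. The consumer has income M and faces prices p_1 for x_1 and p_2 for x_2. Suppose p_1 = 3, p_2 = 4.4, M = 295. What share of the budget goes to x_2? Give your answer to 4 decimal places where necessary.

Let x_1' = x_1−6, x_2' = x_2−15. MRS = (3/4)·x_2'/x_1' = p_1/p_2.
Substituting into the budget: x_1* = 6 + 3/7·(M − 6·p_1 − 15·p_2)/p_1, and x_2* = 15 + 4/7·(…)/p_2.
Discretionary income = 295 − 6·3 − 15·4.4 = 211; x_1* = 6 + 3/7·211/3 = 36.1429; x_2* = 15 + 4/7·211/4.4 = 42.4026.
Expenditure on x_2: 4.4·42.4026 = 186.5714; share = 0.6324.

share on x_2 = 0.6324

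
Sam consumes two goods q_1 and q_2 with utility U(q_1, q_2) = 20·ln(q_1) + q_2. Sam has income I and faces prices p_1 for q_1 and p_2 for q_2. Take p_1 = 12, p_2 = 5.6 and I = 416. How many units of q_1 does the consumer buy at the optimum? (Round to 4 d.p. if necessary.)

q_1* = 9.3333

Set MRS = p_1/p_2: (20/q_1)/1 = p_1/p_2.
So q_1*(p_1,p_2) = 20·p_2/p_1, independent of income; and q_2* = (I − 20·p_2)/p_2.
At the given prices: q_1* = 20·5.6/12 = 9.3333.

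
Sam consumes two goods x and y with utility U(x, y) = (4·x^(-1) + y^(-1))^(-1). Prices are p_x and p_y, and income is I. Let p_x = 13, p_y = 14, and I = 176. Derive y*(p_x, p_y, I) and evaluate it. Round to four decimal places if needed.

Substitute y = (y/x)·x into the budget: x* = I/(p_x + p_y·(y/x)).
Numerically y/x = 0.481812, so x* = 176/(13 + 14·0.481812) = 8.9135 and y* = 0.481812·8.9135 = 4.2946.

y* = 4.2946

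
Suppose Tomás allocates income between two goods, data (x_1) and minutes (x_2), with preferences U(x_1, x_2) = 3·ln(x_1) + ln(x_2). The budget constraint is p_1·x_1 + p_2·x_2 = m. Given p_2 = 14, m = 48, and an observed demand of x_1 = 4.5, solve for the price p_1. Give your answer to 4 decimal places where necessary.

Tangency: MRS = 3·x_2/x_1 = p_1/p_2.
Rearranging, p_2·x_2 = (1/3)·p_1·x_1. Substituting into the budget gives p_1·x_1·(1 + (1/3)) = m.
Demand: x_1*(p_1,p_2,m) = 0.75·m/p_1 and x_2* = 0.25·m/p_2.
Set x_1* = 4.5 in the demand function and solve for p_1: p_1 = 8.

p_1 = 8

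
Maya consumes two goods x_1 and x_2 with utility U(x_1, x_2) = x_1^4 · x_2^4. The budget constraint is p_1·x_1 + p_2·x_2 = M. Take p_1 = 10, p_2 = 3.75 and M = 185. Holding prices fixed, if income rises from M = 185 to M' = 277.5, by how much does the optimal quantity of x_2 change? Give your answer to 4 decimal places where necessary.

At p_1=10, p_2=3.75, M=185: x_2* = 0.5·185/3.75 = 24.6667.
At M' = 277.5: x_2* = 37. Change: 37 − 24.6667 = 12.3333.

Δx_2* = 12.3333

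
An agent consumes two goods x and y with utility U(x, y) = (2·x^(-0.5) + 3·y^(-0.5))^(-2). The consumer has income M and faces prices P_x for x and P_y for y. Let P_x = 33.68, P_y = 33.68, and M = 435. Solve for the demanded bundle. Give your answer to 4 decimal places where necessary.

From the CES first-order condition, (2/3)·(y/x)^(1.5) = P_x/P_y.
Hence y/x = ((3/2)·P_x/P_y)^(1/(1.5)), i.e. raised to the 2/3 power.
Substitute y = (y/x)·x into the budget: x* = M/(P_x + P_y·(y/x)).
Numerically y/x = 1.310371, so x* = 435/(33.68 + 33.68·1.310371) = 5.5903 and y* = 1.310371·5.5903 = 7.3254.

x* = 5.5903, y* = 7.3254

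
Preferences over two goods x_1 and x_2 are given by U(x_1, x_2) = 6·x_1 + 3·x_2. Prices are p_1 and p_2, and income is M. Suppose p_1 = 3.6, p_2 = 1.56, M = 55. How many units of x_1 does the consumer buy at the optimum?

x_1* = 0

x_2 gives more utility per dollar, so spend all income on x_2: x_2* = M/p_2, x_1* = 0.
Numerically: x_1* = 0, x_2* = 35.2564.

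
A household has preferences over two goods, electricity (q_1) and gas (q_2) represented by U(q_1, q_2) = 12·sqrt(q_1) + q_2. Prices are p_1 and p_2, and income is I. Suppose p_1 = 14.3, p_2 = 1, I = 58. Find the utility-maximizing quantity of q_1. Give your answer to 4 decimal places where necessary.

Set MRS = p_1/p_2: 6·q_1^(−1/2) = p_1/p_2.
Thus q_1* = (6·p_2/p_1)² — independent of I — with the rest of income spent on q_2.
Plugging in: q_1* = (6·1/14.3)² = 0.176.

q_1* = 0.176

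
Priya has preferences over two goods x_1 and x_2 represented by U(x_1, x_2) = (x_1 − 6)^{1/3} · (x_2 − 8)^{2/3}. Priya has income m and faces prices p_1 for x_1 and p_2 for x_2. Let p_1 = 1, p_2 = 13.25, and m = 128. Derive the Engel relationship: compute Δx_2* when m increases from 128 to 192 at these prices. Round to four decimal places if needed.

Δx_2* = 3.2201

MRS = (1/2)·(x_2−8)/(x_1−6). Tangency with p_1/p_2 gives x_2−8 = 2·(p_1/p_2)·(x_1−6).
After buying the subsistence bundle (6, 8), a share 1/3 of the remaining income goes to x_1: x_1* = 6 + 1/3·(m − 6p_1 − 8p_2)/p_1.
Discretionary income = 128 − 6·1 − 8·13.25 = 16; x_2* = 8 + 2/3·16/13.25 = 8.805.
At m' = 192: x_2* = 12.0252. Change: 12.0252 − 8.805 = 3.2201.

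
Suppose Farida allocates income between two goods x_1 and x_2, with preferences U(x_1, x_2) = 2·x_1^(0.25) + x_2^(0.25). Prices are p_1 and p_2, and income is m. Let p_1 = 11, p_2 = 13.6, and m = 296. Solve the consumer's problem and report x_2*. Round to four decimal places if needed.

x_2* = 5.8752

MRS = MU_x_1/MU_x_2 = 2·(x_2/x_1)^(0.75). Set equal to p_1/p_2.
Hence x_2/x_1 = ((1/2)·p_1/p_2)^(1/(0.75)), i.e. raised to the 4/3 power.
Substitute x_2 = (x_2/x_1)·x_1 into the budget: x_1* = m/(p_1 + p_2·(x_2/x_1)).
Numerically x_2/x_1 = 0.299065, so x_1* = 296/(11 + 13.6·0.299065) = 19.6452 and x_2* = 0.299065·19.6452 = 5.8752.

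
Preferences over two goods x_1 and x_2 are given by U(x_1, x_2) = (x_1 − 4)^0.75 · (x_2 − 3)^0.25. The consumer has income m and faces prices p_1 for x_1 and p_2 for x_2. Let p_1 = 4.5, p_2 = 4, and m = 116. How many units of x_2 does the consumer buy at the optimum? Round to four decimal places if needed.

This is Cobb-Douglas in (x_1−4, x_2−3): tangency gives 0.75·p_2·(x_2−3) = 0.25·p_1·(x_1−4).
After buying the subsistence bundle (4, 3), a share 0.75 of the remaining income goes to x_1: x_1* = 4 + 0.75·(m − 4p_1 − 3p_2)/p_1.
Discretionary income = 116 − 4·4.5 − 3·4 = 86; x_2* = 3 + 0.25·86/4 = 8.375.

x_2* = 8.375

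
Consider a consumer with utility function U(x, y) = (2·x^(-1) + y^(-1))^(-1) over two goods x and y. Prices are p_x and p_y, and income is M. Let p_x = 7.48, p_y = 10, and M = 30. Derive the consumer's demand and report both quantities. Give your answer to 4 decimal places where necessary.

From the CES first-order condition, 2·(y/x)^(2) = p_x/p_y.
Hence y/x = ((1/2)·p_x/p_y)^(1/(2)), i.e. raised to the 0.5 power.
Substitute y = (y/x)·x into the budget: x* = M/(p_x + p_y·(y/x)).
Numerically y/x = 0.611555, so x* = 30/(7.48 + 10·0.611555) = 2.2066 and y* = 0.611555·2.2066 = 1.3495.

x* = 2.2066, y* = 1.3495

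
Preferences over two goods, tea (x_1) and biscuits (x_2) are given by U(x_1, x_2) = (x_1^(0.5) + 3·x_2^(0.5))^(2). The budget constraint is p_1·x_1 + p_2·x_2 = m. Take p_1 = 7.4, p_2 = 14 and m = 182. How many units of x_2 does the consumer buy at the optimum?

x_2* = 10.7419

MU_x_1 ∝ x_1^(-0.5), MU_x_2 ∝ 3·x_2^(-0.5), so MRS = (1/3)·(x_2/x_1)^(0.5) = p_1/p_2.
Hence x_2/x_1 = (3·p_1/p_2)^(1/(0.5)), i.e. raised to the 2 power.
Substitute x_2 = (x_2/x_1)·x_1 into the budget: x_1* = m/(p_1 + p_2·(x_2/x_1)).
Numerically x_2/x_1 = 2.51449, so x_1* = 182/(7.4 + 14·2.51449) = 4.272 and x_2* = 2.51449·4.272 = 10.7419.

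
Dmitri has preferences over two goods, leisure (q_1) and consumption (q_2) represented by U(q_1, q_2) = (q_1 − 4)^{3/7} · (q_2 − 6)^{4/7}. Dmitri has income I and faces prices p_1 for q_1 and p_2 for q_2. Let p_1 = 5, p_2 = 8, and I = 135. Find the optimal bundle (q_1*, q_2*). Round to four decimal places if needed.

After buying the subsistence bundle (4, 6), a share 3/7 of the remaining income goes to q_1: q_1* = 4 + 3/7·(I − 4p_1 − 6p_2)/p_1.
Discretionary income = 135 − 4·5 − 6·8 = 67; q_1* = 4 + 3/7·67/5 = 9.7429; q_2* = 6 + 4/7·67/8 = 10.7857.

q_1* = 9.7429, q_2* = 10.7857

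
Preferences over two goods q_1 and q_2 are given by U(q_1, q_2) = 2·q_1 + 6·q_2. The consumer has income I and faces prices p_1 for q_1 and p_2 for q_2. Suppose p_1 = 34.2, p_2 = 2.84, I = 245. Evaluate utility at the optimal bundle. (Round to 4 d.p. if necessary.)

Linear utility — the consumer picks whichever good has higher MU/price: 2/34.2 = 0.0585 vs 6/2.84 = 2.1127.
q_2 gives more utility per dollar, so spend all income on q_2: q_2* = I/p_2, q_1* = 0.
Numerically: q_1* = 0, q_2* = 86.2676.
Utility at the optimum: U(0, 86.2676) = 517.6056.

V = 517.6056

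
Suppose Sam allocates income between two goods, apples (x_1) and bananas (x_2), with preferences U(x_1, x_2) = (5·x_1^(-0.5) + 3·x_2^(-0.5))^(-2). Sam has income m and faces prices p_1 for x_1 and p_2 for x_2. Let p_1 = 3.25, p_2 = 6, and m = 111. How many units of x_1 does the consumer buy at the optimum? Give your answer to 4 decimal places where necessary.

From the CES first-order condition, (5/3)·(x_2/x_1)^(1.5) = p_1/p_2.
Solve for the ratio: x_2/x_1 = [(3/5)·p_1/p_2]^(2/3).
With the ratio pinned down, the budget gives x_1* = m/(p_1 + p_2·(x_2/x_1)) and x_2* = (x_2/x_1)·x_1*.
Numerically x_2/x_1 = 0.472704, so x_1* = 111/(3.25 + 6·0.472704) = 18.2379.

x_1* = 18.2379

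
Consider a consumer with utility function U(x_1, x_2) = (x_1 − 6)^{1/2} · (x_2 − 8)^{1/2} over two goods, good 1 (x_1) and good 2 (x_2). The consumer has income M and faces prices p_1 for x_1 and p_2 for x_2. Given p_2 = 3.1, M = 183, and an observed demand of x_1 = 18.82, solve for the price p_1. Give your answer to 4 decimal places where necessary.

p_1 = 5

Let x_1' = x_1−6, x_2' = x_2−8. MRS = x_2'/x_1' = p_1/p_2.
Substituting into the budget: x_1* = 6 + 0.5·(M − 6·p_1 − 8·p_2)/p_1, and x_2* = 8 + 0.5·(…)/p_2.
Set x_1* = 18.82 in the demand function and solve for p_1: p_1 = 5.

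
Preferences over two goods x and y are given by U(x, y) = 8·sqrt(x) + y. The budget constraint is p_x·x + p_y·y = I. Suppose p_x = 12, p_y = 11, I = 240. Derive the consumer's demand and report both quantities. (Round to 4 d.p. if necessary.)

x* = 13.4444, y* = 7.1515

Utility is quasi-linear in y; the FOC for x is 4/√x = p_x/p_y.
Thus x* = (4·p_y/p_x)² — independent of I — with the rest of income spent on y.
Plugging in: x* = (4·11/12)² = 13.4444, y* = 7.1515.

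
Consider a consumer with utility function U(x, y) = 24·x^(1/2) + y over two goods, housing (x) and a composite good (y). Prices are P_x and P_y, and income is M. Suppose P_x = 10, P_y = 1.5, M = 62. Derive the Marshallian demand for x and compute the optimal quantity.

MU_x = 12/√x, MU_y = 1. Tangency: 12/√x = P_x/P_y.
Solve: √x = 12·P_y/P_x, so x*(P_x,P_y) = (12·P_y/P_x)², and y* = (M − P_x·x*)/P_y.
Plugging in: x* = (12·1.5/10)² = 3.24.

x* = 3.24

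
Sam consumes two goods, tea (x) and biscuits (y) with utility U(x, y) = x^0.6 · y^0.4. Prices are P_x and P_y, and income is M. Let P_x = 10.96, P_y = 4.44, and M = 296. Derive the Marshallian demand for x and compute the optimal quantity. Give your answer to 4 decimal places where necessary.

MU_x/MU_y = (0.6·y)/(0.4·x); tangency sets this equal to P_x/P_y.
So 0.6·P_y·y = 0.4·P_x·x; combined with the budget, a share 0.6 of income goes to x.
Demand: x*(P_x,P_y,M) = 0.6·M/P_x and y* = 0.4·M/P_y.
At P_x=10.96, P_y=4.44, M=296: x* = 0.6·296/10.96 = 16.2044.

x* = 16.2044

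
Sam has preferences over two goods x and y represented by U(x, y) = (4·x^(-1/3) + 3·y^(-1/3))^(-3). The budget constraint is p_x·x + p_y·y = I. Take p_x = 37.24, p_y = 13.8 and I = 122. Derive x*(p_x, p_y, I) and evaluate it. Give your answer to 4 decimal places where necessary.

x* = 2.0113

Substitute y = (y/x)·x into the budget: x* = I/(p_x + p_y·(y/x)).
Numerically y/x = 1.696852, so x* = 122/(37.24 + 13.8·1.696852) = 2.0113.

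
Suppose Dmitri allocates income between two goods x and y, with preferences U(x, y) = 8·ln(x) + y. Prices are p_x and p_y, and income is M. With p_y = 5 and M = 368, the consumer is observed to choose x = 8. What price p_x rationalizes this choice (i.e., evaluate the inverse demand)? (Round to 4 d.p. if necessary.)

p_x = 5

MU_x = 8/x, MU_y = 1. Tangency: 8/x = p_x/p_y.
So x*(p_x,p_y) = 8·p_y/p_x, independent of income; and y* = (M − 8·p_y)/p_y.
Set x* = 8 in the demand function and solve for p_x: p_x = 5.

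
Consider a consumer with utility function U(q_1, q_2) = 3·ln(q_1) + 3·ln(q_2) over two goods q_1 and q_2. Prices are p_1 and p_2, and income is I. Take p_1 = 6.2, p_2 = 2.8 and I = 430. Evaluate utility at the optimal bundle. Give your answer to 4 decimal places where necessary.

V = 23.6613

The MRS is q_2/q_1. Set MRS = p_1/p_2.
So 3·p_2·q_2 = 3·p_1·q_1; combined with the budget, a share 0.5 of income goes to q_1.
Demand: q_1*(p_1,p_2,I) = 0.5·I/p_1 and q_2* = 0.5·I/p_2.
At p_1=6.2, p_2=2.8, I=430: q_1* = 0.5·430/6.2 = 34.6774, q_2* = 76.7857.
Utility at the optimum: U(34.6774, 76.7857) = 23.6613.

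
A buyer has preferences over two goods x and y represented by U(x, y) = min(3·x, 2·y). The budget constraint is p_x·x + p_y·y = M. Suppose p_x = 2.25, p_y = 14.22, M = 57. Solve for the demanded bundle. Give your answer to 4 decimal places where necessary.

x* = 2.4173, y* = 3.626

With perfect complements, no substitution: consume in ratio x:y = 2:3.
Budget: p_x·x + p_y·(3/2)·x = M, so (2·p_x + 3·p_y)·x = 2·M.
Demand: x*(p_x,p_y,M) = 2·M/(2·p_x + 3·p_y), y* = 3·M/(2·p_x + 3·p_y).
Here 2·2.25 + 3·14.22 = 47.16, giving x* = 2.4173 and y* = 3.626.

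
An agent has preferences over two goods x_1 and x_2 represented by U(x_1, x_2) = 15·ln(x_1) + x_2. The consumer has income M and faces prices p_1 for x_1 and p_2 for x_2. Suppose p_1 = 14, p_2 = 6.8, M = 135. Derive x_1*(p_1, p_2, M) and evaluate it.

x_1* = 7.2857

Set MRS = p_1/p_2: (15/x_1)/1 = p_1/p_2.
So x_1*(p_1,p_2) = 15·p_2/p_1, independent of income; and x_2* = (M − 15·p_2)/p_2.
At the given prices: x_1* = 15·6.8/14 = 7.2857.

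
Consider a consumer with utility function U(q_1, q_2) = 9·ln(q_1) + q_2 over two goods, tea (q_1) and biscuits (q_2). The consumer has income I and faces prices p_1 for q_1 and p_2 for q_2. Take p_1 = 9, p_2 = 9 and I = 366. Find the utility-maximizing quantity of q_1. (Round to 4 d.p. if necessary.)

q_1* = 9

MU_q_1 = 9/q_1, MU_q_2 = 1. Tangency: 9/q_1 = p_1/p_2.
So q_1*(p_1,p_2) = 9·p_2/p_1, independent of income; and q_2* = (I − 9·p_2)/p_2.
At the given prices: q_1* = 9·9/9 = 9.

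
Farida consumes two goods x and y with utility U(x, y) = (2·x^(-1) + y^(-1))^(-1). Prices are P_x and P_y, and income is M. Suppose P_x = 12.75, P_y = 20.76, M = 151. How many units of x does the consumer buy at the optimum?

x* = 6.2257

Substitute y = (y/x)·x into the budget: x* = M/(P_x + P_y·(y/x)).
Numerically y/x = 0.554149, so x* = 151/(12.75 + 20.76·0.554149) = 6.2257.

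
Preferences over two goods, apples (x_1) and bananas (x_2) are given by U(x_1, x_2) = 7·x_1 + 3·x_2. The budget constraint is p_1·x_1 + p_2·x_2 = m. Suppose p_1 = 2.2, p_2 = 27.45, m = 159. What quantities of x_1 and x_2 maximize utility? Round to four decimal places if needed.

Linear utility — the consumer picks whichever good has higher MU/price: 7/2.2 = 3.1818 vs 3/27.45 = 0.1093.
x_1 gives more utility per dollar, so spend all income on x_1: x_1* = m/p_1, x_2* = 0.
Numerically: x_1* = 72.2727, x_2* = 0.

x_1* = 72.2727, x_2* = 0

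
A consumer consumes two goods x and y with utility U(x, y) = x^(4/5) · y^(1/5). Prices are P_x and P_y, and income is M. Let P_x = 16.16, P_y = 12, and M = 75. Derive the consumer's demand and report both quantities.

x* = 3.7129, y* = 1.25

Demand: x*(P_x,P_y,M) = 0.8·M/P_x and y* = 0.2·M/P_y.
At P_x=16.16, P_y=12, M=75: x* = 0.8·75/16.16 = 3.7129, y* = 1.25.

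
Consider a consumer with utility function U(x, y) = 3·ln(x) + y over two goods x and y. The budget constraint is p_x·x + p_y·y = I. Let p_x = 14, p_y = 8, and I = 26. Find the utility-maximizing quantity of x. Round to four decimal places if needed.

x* = 1.7143

Set MRS = p_x/p_y: (3/x)/1 = p_x/p_y.
So x*(p_x,p_y) = 3·p_y/p_x, independent of income; and y* = (I − 3·p_y)/p_y.
At the given prices: x* = 3·8/14 = 1.7143.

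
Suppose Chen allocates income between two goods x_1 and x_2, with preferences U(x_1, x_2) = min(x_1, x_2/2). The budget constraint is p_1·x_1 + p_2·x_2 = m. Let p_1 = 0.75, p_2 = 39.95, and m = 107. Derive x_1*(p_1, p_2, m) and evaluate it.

x_1* = 1.3267

Leontief preferences: the optimum is at the kink where x_1/1 = x_2/2, i.e. x_2 = 2·x_1.
Budget: p_1·x_1 + p_2·2·x_1 = m, so (p_1 + 2·p_2)·x_1 = m.
Demand: x_1*(p_1,p_2,m) = m/(p_1 + 2·p_2), x_2* = 2·m/(p_1 + 2·p_2).
Here 0.75 + 2·39.95 = 80.65, giving x_1* = 1.3267.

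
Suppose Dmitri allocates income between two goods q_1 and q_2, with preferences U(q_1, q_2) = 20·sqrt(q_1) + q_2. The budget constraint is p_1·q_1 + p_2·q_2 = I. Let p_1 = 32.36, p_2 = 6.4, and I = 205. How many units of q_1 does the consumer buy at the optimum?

q_1* = 3.9115

Set MRS = p_1/p_2: 10·q_1^(−1/2) = p_1/p_2.
Solve: √q_1 = 10·p_2/p_1, so q_1*(p_1,p_2) = (10·p_2/p_1)², and q_2* = (I − p_1·q_1*)/p_2.
Plugging in: q_1* = (10·6.4/32.36)² = 3.9115.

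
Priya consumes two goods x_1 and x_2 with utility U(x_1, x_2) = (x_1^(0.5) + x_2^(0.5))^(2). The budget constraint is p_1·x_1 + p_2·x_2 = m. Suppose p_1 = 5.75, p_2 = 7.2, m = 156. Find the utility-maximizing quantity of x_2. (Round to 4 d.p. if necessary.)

x_2* = 9.6203

From the CES first-order condition, (x_2/x_1)^(0.5) = p_1/p_2.
Solve for the ratio: x_2/x_1 = [p_1/p_2]^(2).
With the ratio pinned down, the budget gives x_1* = m/(p_1 + p_2·(x_2/x_1)) and x_2* = (x_2/x_1)·x_1*.
Numerically x_2/x_1 = 0.63778, so x_1* = 156/(5.75 + 7.2·0.63778) = 15.0841 and x_2* = 0.63778·15.0841 = 9.6203.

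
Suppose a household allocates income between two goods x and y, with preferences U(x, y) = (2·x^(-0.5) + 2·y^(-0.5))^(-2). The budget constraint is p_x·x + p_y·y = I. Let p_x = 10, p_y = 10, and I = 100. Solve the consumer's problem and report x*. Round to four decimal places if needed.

x* = 5

Substitute y = (y/x)·x into the budget: x* = I/(p_x + p_y·(y/x)).
Numerically y/x = 1, so x* = 100/(10 + 10·1) = 5.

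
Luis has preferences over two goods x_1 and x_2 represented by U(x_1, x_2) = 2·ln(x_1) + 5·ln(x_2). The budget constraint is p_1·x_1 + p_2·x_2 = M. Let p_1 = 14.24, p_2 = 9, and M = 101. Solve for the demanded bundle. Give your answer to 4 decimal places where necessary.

The MRS is (2/5)·x_2/x_1. Set MRS = p_1/p_2.
So 2·p_2·x_2 = 5·p_1·x_1; combined with the budget, a share 2/7 of income goes to x_1.
Demand: x_1*(p_1,p_2,M) = 2/7·M/p_1 and x_2* = 5/7·M/p_2.
At p_1=14.24, p_2=9, M=101: x_1* = 2/7·101/14.24 = 2.0265, x_2* = 8.0159.

x_1* = 2.0265, x_2* = 8.0159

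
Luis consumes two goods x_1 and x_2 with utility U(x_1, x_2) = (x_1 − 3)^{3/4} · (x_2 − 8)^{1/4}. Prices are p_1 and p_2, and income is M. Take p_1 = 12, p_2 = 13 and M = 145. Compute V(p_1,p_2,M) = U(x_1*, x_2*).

V = 0.2327

MRS = 3·(x_2−8)/(x_1−3). Tangency with p_1/p_2 gives x_2−8 = (1/3)·(p_1/p_2)·(x_1−3).
After buying the subsistence bundle (3, 8), a share 0.75 of the remaining income goes to x_1: x_1* = 3 + 0.75·(M − 3p_1 − 8p_2)/p_1.
Discretionary income = 145 − 3·12 − 8·13 = 5; x_1* = 3 + 0.75·5/12 = 3.3125; x_2* = 8 + 0.25·5/13 = 8.0962.
Utility at the optimum: U(3.3125, 8.0962) = 0.2327.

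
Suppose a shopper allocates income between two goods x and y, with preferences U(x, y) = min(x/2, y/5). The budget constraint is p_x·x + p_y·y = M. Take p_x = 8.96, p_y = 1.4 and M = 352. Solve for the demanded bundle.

x* = 28.2504, y* = 70.626

With perfect complements, no substitution: consume in ratio x:y = 2:5.
Budget: p_x·x + p_y·(5/2)·x = M, so (2·p_x + 5·p_y)·x = 2·M.
Demand: x*(p_x,p_y,M) = 2·M/(2·p_x + 5·p_y), y* = 5·M/(2·p_x + 5·p_y).
Here 2·8.96 + 5·1.4 = 24.92, giving x* = 28.2504 and y* = 70.626.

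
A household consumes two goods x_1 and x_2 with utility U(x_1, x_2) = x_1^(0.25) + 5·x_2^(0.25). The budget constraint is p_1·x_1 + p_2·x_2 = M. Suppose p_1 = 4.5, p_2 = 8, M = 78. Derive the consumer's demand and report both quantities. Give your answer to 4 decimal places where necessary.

MRS = MU_x_1/MU_x_2 = (1/5)·(x_2/x_1)^(0.75). Set equal to p_1/p_2.
Solve for the ratio: x_2/x_1 = [5·p_1/p_2]^(4/3).
Substitute x_2 = (x_2/x_1)·x_1 into the budget: x_1* = M/(p_1 + p_2·(x_2/x_1)).
Numerically x_2/x_1 = 3.969996, so x_1* = 78/(4.5 + 8·3.969996) = 2.1511 and x_2* = 3.969996·2.1511 = 8.54.

x_1* = 2.1511, x_2* = 8.54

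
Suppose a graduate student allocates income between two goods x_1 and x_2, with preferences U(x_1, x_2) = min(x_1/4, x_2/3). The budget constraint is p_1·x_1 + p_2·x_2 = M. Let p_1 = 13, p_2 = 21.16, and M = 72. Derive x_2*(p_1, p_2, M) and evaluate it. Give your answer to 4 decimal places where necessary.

x_2* = 1.8705

Demand: x_1*(p_1,p_2,M) = 4·M/(4·p_1 + 3·p_2), x_2* = 3·M/(4·p_1 + 3·p_2).
Here 4·13 + 3·21.16 = 115.48, giving x_2* = 1.8705.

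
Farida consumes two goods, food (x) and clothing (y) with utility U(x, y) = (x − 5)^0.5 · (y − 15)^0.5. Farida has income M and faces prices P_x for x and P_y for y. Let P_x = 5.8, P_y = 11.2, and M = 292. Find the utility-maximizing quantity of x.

x* = 13.1897

Discretionary income = 292 − 5·5.8 − 15·11.2 = 95; x* = 5 + 0.5·95/5.8 = 13.1897.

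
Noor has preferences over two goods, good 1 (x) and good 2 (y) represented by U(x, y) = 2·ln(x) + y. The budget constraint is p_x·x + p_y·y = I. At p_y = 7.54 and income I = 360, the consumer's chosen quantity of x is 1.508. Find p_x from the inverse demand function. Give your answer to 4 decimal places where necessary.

p_x = 10

Set MRS = p_x/p_y: (2/x)/1 = p_x/p_y.
So x*(p_x,p_y) = 2·p_y/p_x, independent of income; and y* = (I − 2·p_y)/p_y.
Set x* = 1.508 in the demand function and solve for p_x: p_x = 10.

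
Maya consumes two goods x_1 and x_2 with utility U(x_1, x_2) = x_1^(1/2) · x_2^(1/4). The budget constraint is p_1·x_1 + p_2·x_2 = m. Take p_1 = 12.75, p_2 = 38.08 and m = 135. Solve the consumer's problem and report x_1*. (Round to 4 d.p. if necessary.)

The MRS is 2·x_2/x_1. Set MRS = p_1/p_2.
So 0.5·p_2·x_2 = 0.25·p_1·x_1; combined with the budget, a share 2/3 of income goes to x_1.
Demand: x_1*(p_1,p_2,m) = 2/3·m/p_1 and x_2* = 1/3·m/p_2.
At p_1=12.75, p_2=38.08, m=135: x_1* = 2/3·135/12.75 = 7.0588.

x_1* = 7.0588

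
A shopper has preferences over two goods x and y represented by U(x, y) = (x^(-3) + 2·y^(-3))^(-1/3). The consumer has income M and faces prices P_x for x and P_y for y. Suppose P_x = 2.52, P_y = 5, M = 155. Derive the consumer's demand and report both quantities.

Substitute y = (y/x)·x into the budget: x* = M/(P_x + P_y·(y/x)).
Numerically y/x = 1.001994, so x* = 155/(2.52 + 5·1.001994) = 20.5844 and y* = 1.001994·20.5844 = 20.6255.

x* = 20.5844, y* = 20.6255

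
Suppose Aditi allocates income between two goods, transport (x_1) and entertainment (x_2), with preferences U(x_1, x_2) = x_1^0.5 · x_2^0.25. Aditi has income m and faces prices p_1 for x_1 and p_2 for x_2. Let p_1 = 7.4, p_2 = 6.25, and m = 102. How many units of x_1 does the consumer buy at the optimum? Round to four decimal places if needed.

Demand: x_1*(p_1,p_2,m) = 2/3·m/p_1 and x_2* = 1/3·m/p_2.
At p_1=7.4, p_2=6.25, m=102: x_1* = 2/3·102/7.4 = 9.1892.

x_1* = 9.1892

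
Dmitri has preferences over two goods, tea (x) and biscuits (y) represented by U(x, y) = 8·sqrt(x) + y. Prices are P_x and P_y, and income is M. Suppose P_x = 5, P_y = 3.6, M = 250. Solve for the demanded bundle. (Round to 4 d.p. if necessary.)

MU_x = 4/√x, MU_y = 1. Tangency: 4/√x = P_x/P_y.
Solve: √x = 4·P_y/P_x, so x*(P_x,P_y) = (4·P_y/P_x)², and y* = (M − P_x·x*)/P_y.
Plugging in: x* = (4·3.6/5)² = 8.2944, y* = 57.9244.

x* = 8.2944, y* = 57.9244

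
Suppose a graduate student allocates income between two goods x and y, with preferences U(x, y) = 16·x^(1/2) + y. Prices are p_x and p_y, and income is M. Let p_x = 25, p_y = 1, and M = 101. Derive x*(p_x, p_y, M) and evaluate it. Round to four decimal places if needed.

MU_x = 8/√x, MU_y = 1. Tangency: 8/√x = p_x/p_y.
Solve: √x = 8·p_y/p_x, so x*(p_x,p_y) = (8·p_y/p_x)², and y* = (M − p_x·x*)/p_y.
Plugging in: x* = (8·1/25)² = 0.1024.

x* = 0.1024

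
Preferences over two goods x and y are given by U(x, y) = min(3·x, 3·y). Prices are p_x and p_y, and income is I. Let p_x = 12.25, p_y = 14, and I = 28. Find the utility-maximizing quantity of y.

Leontief preferences: the optimum is at the kink where x/3 = y/3, i.e. y = x.
Budget: p_x·x + p_y·x = I, so (3·p_x + 3·p_y)·x = 3·I.
Demand: x*(p_x,p_y,I) = 3·I/(3·p_x + 3·p_y), y* = 3·I/(3·p_x + 3·p_y).
Here 3·12.25 + 3·14 = 78.75, giving y* = 1.0667.

y* = 1.0667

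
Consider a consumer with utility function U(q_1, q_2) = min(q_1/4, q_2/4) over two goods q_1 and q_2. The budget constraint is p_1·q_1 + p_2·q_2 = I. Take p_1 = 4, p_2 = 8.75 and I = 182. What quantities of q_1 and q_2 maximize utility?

q_1* = 14.2745, q_2* = 14.2745

Leontief preferences: the optimum is at the kink where q_1/4 = q_2/4, i.e. q_2 = q_1.
Budget: p_1·q_1 + p_2·q_1 = I, so (4·p_1 + 4·p_2)·q_1 = 4·I.
Demand: q_1*(p_1,p_2,I) = 4·I/(4·p_1 + 4·p_2), q_2* = 4·I/(4·p_1 + 4·p_2).
Here 4·4 + 4·8.75 = 51, giving q_1* = 14.2745 and q_2* = 14.2745.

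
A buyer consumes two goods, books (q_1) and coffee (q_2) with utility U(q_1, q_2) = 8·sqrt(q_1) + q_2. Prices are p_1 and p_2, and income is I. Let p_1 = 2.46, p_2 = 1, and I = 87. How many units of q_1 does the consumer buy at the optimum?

q_1* = 2.6439

Set MRS = p_1/p_2: 4·q_1^(−1/2) = p_1/p_2.
Thus q_1* = (4·p_2/p_1)² — independent of I — with the rest of income spent on q_2.
Plugging in: q_1* = (4·1/2.46)² = 2.6439.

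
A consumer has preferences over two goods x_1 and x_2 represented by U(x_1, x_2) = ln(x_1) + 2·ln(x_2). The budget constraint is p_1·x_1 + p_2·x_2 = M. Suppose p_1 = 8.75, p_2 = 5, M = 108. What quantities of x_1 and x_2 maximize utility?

The MRS is (1/2)·x_2/x_1. Set MRS = p_1/p_2.
So p_2·x_2 = 2·p_1·x_1; combined with the budget, a share 1/3 of income goes to x_1.
Demand: x_1*(p_1,p_2,M) = 1/3·M/p_1 and x_2* = 2/3·M/p_2.
At p_1=8.75, p_2=5, M=108: x_1* = 1/3·108/8.75 = 4.1143, x_2* = 14.4.

x_1* = 4.1143, x_2* = 14.4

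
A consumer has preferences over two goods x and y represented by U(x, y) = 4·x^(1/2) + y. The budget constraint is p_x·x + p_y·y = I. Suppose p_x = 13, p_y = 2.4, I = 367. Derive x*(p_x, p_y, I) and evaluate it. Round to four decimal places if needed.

MU_x = 2/√x, MU_y = 1. Tangency: 2/√x = p_x/p_y.
Thus x* = (2·p_y/p_x)² — independent of I — with the rest of income spent on y.
Plugging in: x* = (2·2.4/13)² = 0.1363.

x* = 0.1363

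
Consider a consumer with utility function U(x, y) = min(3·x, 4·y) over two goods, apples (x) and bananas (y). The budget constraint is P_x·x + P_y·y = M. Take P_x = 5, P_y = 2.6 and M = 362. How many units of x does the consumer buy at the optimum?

With perfect complements, no substitution: consume in ratio x:y = 4:3.
Budget: P_x·x + P_y·(3/4)·x = M, so (4·P_x + 3·P_y)·x = 4·M.
Demand: x*(P_x,P_y,M) = 4·M/(4·P_x + 3·P_y), y* = 3·M/(4·P_x + 3·P_y).
Here 4·5 + 3·2.6 = 27.8, giving x* = 52.0863.

x* = 52.0863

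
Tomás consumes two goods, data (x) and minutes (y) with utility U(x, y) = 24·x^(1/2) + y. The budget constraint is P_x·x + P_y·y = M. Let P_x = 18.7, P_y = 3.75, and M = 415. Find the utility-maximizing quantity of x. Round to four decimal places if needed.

x* = 5.7908

MU_x = 12/√x, MU_y = 1. Tangency: 12/√x = P_x/P_y.
Solve: √x = 12·P_y/P_x, so x*(P_x,P_y) = (12·P_y/P_x)², and y* = (M − P_x·x*)/P_y.
Plugging in: x* = (12·3.75/18.7)² = 5.7908.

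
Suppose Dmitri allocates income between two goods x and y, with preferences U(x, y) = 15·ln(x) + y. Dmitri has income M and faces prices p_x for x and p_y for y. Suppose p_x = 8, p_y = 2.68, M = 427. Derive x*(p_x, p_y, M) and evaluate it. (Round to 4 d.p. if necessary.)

MU_x = 15/x, MU_y = 1. Tangency: 15/x = p_x/p_y.
So x*(p_x,p_y) = 15·p_y/p_x, independent of income; and y* = (M − 15·p_y)/p_y.
At the given prices: x* = 15·2.68/8 = 5.025.

x* = 5.025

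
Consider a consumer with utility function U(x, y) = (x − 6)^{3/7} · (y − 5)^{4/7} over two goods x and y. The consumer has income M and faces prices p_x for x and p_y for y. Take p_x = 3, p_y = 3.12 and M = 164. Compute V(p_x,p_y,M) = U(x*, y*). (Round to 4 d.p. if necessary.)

Discretionary income = 164 − 6·3 − 5·3.12 = 130.4; x* = 6 + 3/7·130.4/3 = 24.6286; y* = 5 + 4/7·130.4/3.12 = 28.8828.
Utility at the optimum: U(24.6286, 28.8828) = 21.4704.

V = 21.4704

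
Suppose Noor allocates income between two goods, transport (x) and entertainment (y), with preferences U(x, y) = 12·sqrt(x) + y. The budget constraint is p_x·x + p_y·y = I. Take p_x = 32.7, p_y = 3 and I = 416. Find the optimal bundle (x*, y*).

Solve: √x = 6·p_y/p_x, so x*(p_x,p_y) = (6·p_y/p_x)², and y* = (I − p_x·x*)/p_y.
Plugging in: x* = (6·3/32.7)² = 0.303, y* = 135.3639.

x* = 0.303, y* = 135.3639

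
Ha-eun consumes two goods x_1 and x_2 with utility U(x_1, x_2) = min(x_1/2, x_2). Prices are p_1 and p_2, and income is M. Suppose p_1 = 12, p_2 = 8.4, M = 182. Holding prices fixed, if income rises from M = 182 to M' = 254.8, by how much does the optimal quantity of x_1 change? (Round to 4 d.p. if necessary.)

Δx_1* = 4.4938

Leontief preferences: the optimum is at the kink where x_1/2 = x_2/1, i.e. x_2 = (1/2)·x_1.
Budget: p_1·x_1 + p_2·(1/2)·x_1 = M, so (2·p_1 + p_2)·x_1 = 2·M.
Demand: x_1*(p_1,p_2,M) = 2·M/(2·p_1 + p_2), x_2* = M/(2·p_1 + p_2).
Here 2·12 + 8.4 = 32.4, giving x_1* = 11.2346.
At M' = 254.8: x_1* = 15.7284. Change: 15.7284 − 11.2346 = 4.4938.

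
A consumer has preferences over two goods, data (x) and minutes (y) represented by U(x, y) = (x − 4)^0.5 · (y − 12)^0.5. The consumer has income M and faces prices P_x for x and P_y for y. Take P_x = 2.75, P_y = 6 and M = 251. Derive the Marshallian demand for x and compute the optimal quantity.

This is Cobb-Douglas in (x−4, y−12): tangency gives 0.5·P_y·(y−12) = 0.5·P_x·(x−4).
After buying the subsistence bundle (4, 12), a share 0.5 of the remaining income goes to x: x* = 4 + 0.5·(M − 4P_x − 12P_y)/P_x.
Discretionary income = 251 − 4·2.75 − 12·6 = 168; x* = 4 + 0.5·168/2.75 = 34.5455.

x* = 34.5455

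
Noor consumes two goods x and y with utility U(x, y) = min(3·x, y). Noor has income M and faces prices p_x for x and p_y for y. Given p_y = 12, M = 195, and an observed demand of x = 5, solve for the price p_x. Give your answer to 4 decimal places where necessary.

p_x = 3

Leontief preferences: the optimum is at the kink where x/1 = y/3, i.e. y = 3·x.
Budget: p_x·x + p_y·3·x = M, so (p_x + 3·p_y)·x = M.
Demand: x*(p_x,p_y,M) = M/(p_x + 3·p_y), y* = 3·M/(p_x + 3·p_y).
Set x* = 5 in the demand function and solve for p_x: p_x = 3.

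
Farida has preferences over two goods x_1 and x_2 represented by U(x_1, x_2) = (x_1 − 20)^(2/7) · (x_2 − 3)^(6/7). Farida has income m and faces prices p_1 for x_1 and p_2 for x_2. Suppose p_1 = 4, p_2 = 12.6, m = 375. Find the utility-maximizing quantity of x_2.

After buying the subsistence bundle (20, 3), a share 0.25 of the remaining income goes to x_1: x_1* = 20 + 0.25·(m − 20p_1 − 3p_2)/p_1.
Discretionary income = 375 − 20·4 − 3·12.6 = 257.2; x_2* = 3 + 0.75·257.2/12.6 = 18.3095.

x_2* = 18.3095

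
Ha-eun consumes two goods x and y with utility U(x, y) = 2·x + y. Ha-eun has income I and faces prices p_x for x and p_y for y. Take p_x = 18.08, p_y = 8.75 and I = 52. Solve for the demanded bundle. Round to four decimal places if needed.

Numerically: x* = 0, y* = 5.9429.

x* = 0, y* = 5.9429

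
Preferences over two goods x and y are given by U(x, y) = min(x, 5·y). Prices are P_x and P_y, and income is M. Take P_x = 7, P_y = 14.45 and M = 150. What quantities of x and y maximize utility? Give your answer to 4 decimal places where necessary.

x* = 15.1668, y* = 3.0334

With perfect complements, no substitution: consume in ratio x:y = 5:1.
Budget: P_x·x + P_y·(1/5)·x = M, so (5·P_x + P_y)·x = 5·M.
Demand: x*(P_x,P_y,M) = 5·M/(5·P_x + P_y), y* = M/(5·P_x + P_y).
Here 5·7 + 14.45 = 49.45, giving x* = 15.1668 and y* = 3.0334.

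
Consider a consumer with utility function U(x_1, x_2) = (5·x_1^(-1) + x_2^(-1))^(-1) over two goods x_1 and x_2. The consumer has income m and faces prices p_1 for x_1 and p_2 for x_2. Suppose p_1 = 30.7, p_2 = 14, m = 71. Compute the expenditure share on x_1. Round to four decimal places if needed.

MU_x_1 ∝ 5·x_1^(-2), MU_x_2 ∝ x_2^(-2), so MRS = 5·(x_2/x_1)^(2) = p_1/p_2.
Hence x_2/x_1 = ((1/5)·p_1/p_2)^(1/(2)), i.e. raised to the 0.5 power.
Substitute x_2 = (x_2/x_1)·x_1 into the budget: x_1* = m/(p_1 + p_2·(x_2/x_1)).
Numerically x_2/x_1 = 0.662247, so x_1* = 71/(30.7 + 14·0.662247) = 1.7763 and x_2* = 0.662247·1.7763 = 1.1763.
Expenditure on x_1: 30.7·1.7763 = 54.5314; share = 0.768.

share on x_1 = 0.768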